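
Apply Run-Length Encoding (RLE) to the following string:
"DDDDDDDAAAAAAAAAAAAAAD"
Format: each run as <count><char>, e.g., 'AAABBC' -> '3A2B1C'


Scanning runs left to right:
  i=0: run of 'D' x 7 -> '7D'
  i=7: run of 'A' x 14 -> '14A'
  i=21: run of 'D' x 1 -> '1D'

RLE = 7D14A1D


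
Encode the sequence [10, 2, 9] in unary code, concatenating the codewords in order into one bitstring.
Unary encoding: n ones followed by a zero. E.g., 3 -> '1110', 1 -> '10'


Encode each number as n ones followed by a terminating 0:
  10 -> 11111111110 (11 bits)
  2 -> 110 (3 bits)
  9 -> 1111111110 (10 bits)
Total length = 11 + 3 + 10 = 24 bits.

Unary([10, 2, 9]) = 111111111101101111111110 (24 bits)


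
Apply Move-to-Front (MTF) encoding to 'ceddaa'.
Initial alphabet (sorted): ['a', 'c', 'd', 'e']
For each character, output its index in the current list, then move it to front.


MTF encoding:
'c': index 1 in ['a', 'c', 'd', 'e'] -> ['c', 'a', 'd', 'e']
'e': index 3 in ['c', 'a', 'd', 'e'] -> ['e', 'c', 'a', 'd']
'd': index 3 in ['e', 'c', 'a', 'd'] -> ['d', 'e', 'c', 'a']
'd': index 0 in ['d', 'e', 'c', 'a'] -> ['d', 'e', 'c', 'a']
'a': index 3 in ['d', 'e', 'c', 'a'] -> ['a', 'd', 'e', 'c']
'a': index 0 in ['a', 'd', 'e', 'c'] -> ['a', 'd', 'e', 'c']


Output: [1, 3, 3, 0, 3, 0]


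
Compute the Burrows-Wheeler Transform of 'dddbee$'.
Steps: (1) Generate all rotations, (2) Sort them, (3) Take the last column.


Rotations (sorted):
  0: $dddbee -> last char: e
  1: bee$ddd -> last char: d
  2: dbee$dd -> last char: d
  3: ddbee$d -> last char: d
  4: dddbee$ -> last char: $
  5: e$dddbe -> last char: e
  6: ee$dddb -> last char: b


BWT = eddd$eb


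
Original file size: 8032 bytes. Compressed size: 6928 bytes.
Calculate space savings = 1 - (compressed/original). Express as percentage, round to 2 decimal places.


ratio = compressed/original = 6928/8032 = 0.86255
savings = 1 - ratio = 1 - 0.86255 = 0.13745
as a percentage: 0.13745 * 100 = 13.75%

Space savings = 1 - 6928/8032 = 13.75%


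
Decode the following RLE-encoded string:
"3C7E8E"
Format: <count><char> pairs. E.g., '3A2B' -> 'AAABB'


Expanding each <count><char> pair:
  3C -> 'CCC'
  7E -> 'EEEEEEE'
  8E -> 'EEEEEEEE'

Decoded = CCCEEEEEEEEEEEEEEE


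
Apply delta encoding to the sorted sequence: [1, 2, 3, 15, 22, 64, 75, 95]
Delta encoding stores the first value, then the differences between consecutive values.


First value: 1
Deltas:
  2 - 1 = 1
  3 - 2 = 1
  15 - 3 = 12
  22 - 15 = 7
  64 - 22 = 42
  75 - 64 = 11
  95 - 75 = 20


Delta encoded: [1, 1, 1, 12, 7, 42, 11, 20]


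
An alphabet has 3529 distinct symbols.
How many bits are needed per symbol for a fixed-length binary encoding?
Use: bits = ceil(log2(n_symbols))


log2(3529) = 11.785
Bracket: 2^11 = 2048 < 3529 <= 2^12 = 4096
So ceil(log2(3529)) = 12

bits = ceil(log2(3529)) = ceil(11.785) = 12 bits


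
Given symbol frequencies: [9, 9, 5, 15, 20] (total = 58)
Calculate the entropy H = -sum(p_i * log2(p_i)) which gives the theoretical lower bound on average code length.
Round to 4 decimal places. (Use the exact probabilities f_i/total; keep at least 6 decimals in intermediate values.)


Per-symbol terms -p_i * log2(p_i) with p_i = f_i/58:
  p = 9/58 = 0.155172: log2(p) = -2.688056, -p*log2(p) = 0.417112
  p = 9/58 = 0.155172: log2(p) = -2.688056, -p*log2(p) = 0.417112
  p = 5/58 = 0.086207: log2(p) = -3.536053, -p*log2(p) = 0.304832
  p = 15/58 = 0.258621: log2(p) = -1.951090, -p*log2(p) = 0.504592
  p = 20/58 = 0.344828: log2(p) = -1.536053, -p*log2(p) = 0.529673
H = 0.417112 + 0.417112 + 0.304832 + 0.504592 + 0.529673 = 2.173321

H = 2.1733 bits/symbol


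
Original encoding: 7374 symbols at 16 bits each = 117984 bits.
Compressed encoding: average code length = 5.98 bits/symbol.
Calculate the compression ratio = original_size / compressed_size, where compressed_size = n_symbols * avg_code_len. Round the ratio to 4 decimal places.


original_size = n_symbols * orig_bits = 7374 * 16 = 117984 bits
compressed_size = n_symbols * avg_code_len = 7374 * 5.98 = 44096.52 bits
ratio = original_size / compressed_size = 117984 / 44096.52 = 2.6756

Compression ratio = 2.6756


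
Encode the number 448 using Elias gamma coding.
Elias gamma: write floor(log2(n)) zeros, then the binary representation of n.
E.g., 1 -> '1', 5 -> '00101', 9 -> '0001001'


num_bits = floor(log2(448)) + 1 = 9
leading_zeros = num_bits - 1 = 8
binary(448) = 111000000

Elias gamma(448) = '00000000' + '111000000' = 00000000111000000 (17 bits)


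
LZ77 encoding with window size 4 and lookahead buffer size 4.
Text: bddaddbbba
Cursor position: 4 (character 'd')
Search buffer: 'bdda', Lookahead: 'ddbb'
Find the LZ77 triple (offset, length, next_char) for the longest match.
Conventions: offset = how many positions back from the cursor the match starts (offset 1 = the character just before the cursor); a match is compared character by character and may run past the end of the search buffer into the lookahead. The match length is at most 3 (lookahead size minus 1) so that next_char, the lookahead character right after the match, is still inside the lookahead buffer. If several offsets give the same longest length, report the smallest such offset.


Try each offset into the search buffer:
  offset=1 (pos 3, char 'a'): match length 0
  offset=2 (pos 2, char 'd'): match length 1
  offset=3 (pos 1, char 'd'): match length 2
  offset=4 (pos 0, char 'b'): match length 0
Longest match has length 2 at offset 3.
next_char = character at position 4 + 2 = 6 -> 'b'

Best match: offset=3, length=2 (matching 'dd' starting at position 1)
LZ77 triple: (3, 2, 'b')


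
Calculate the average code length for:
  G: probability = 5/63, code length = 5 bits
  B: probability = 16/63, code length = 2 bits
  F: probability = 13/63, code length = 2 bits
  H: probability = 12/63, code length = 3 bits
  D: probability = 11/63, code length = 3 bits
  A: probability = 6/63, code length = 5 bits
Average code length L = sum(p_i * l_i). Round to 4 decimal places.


Weighted contributions p_i * l_i:
  G: (5/63) * 5 = 25/63
  B: (16/63) * 2 = 32/63
  F: (13/63) * 2 = 26/63
  H: (12/63) * 3 = 36/63
  D: (11/63) * 3 = 33/63
  A: (6/63) * 5 = 30/63
Sum = (25 + 32 + 26 + 36 + 33 + 30)/63 = 182/63

L = 182/63 = 2.8889 bits/symbol


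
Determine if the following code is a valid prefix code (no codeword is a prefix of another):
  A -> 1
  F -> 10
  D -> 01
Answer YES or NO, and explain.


Checking each pair (does one codeword prefix another?):
  A='1' vs F='10': prefix -- VIOLATION

NO -- this is NOT a valid prefix code. A (1) is a prefix of F (10).


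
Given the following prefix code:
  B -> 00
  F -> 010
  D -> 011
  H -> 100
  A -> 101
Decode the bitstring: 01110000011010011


Decoding step by step:
Bits 011 -> D
Bits 100 -> H
Bits 00 -> B
Bits 011 -> D
Bits 010 -> F
Bits 011 -> D


Decoded message: DHBDFD


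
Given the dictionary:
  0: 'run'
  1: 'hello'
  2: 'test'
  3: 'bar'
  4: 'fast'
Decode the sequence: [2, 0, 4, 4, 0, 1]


Look up each index in the dictionary:
  2 -> 'test'
  0 -> 'run'
  4 -> 'fast'
  4 -> 'fast'
  0 -> 'run'
  1 -> 'hello'

Decoded: "test run fast fast run hello"


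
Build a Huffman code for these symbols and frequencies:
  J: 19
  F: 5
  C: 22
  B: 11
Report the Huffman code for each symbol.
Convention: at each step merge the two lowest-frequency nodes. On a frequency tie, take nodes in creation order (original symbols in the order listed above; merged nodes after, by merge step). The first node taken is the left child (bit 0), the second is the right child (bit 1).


Huffman tree construction:
Step 1: Merge F(5) + B(11) = 16
Step 2: Merge (F+B)(16) + J(19) = 35
Step 3: Merge C(22) + ((F+B)+J)(35) = 57
Read each symbol's code off the tree from the root (left child = 0, right child = 1).

Codes:
  J: 11 (length 2)
  F: 100 (length 3)
  C: 0 (length 1)
  B: 101 (length 3)
Average code length: 108/57 = 1.8947 bits/symbol


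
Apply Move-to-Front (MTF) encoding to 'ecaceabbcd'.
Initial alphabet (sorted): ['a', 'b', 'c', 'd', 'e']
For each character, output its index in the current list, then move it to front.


MTF encoding:
'e': index 4 in ['a', 'b', 'c', 'd', 'e'] -> ['e', 'a', 'b', 'c', 'd']
'c': index 3 in ['e', 'a', 'b', 'c', 'd'] -> ['c', 'e', 'a', 'b', 'd']
'a': index 2 in ['c', 'e', 'a', 'b', 'd'] -> ['a', 'c', 'e', 'b', 'd']
'c': index 1 in ['a', 'c', 'e', 'b', 'd'] -> ['c', 'a', 'e', 'b', 'd']
'e': index 2 in ['c', 'a', 'e', 'b', 'd'] -> ['e', 'c', 'a', 'b', 'd']
'a': index 2 in ['e', 'c', 'a', 'b', 'd'] -> ['a', 'e', 'c', 'b', 'd']
'b': index 3 in ['a', 'e', 'c', 'b', 'd'] -> ['b', 'a', 'e', 'c', 'd']
'b': index 0 in ['b', 'a', 'e', 'c', 'd'] -> ['b', 'a', 'e', 'c', 'd']
'c': index 3 in ['b', 'a', 'e', 'c', 'd'] -> ['c', 'b', 'a', 'e', 'd']
'd': index 4 in ['c', 'b', 'a', 'e', 'd'] -> ['d', 'c', 'b', 'a', 'e']


Output: [4, 3, 2, 1, 2, 2, 3, 0, 3, 4]


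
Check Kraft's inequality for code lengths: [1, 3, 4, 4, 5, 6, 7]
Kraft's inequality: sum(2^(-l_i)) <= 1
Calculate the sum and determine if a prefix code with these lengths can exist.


Sum = 2^(-1) + 2^(-3) + 2^(-4) + 2^(-4) + 2^(-5) + 2^(-6) + 2^(-7)
    = 0.5 + 0.125 + 0.0625 + 0.0625 + 0.03125 + 0.015625 + 0.0078125
    = 103/128 = 0.8046875
Since 0.8046875 <= 1, Kraft's inequality IS satisfied.
A prefix code with these lengths CAN exist.

Kraft sum = 0.8046875. Satisfied.


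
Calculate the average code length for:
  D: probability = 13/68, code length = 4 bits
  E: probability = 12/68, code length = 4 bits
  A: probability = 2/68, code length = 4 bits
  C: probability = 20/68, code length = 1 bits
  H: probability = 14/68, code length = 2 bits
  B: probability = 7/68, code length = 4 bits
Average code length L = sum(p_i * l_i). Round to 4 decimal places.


Weighted contributions p_i * l_i:
  D: (13/68) * 4 = 52/68
  E: (12/68) * 4 = 48/68
  A: (2/68) * 4 = 8/68
  C: (20/68) * 1 = 20/68
  H: (14/68) * 2 = 28/68
  B: (7/68) * 4 = 28/68
Sum = (52 + 48 + 8 + 20 + 28 + 28)/68 = 184/68

L = 184/68 = 2.7059 bits/symbol


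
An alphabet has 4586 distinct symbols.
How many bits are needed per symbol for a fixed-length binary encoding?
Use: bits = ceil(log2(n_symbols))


log2(4586) = 12.163
Bracket: 2^12 = 4096 < 4586 <= 2^13 = 8192
So ceil(log2(4586)) = 13

bits = ceil(log2(4586)) = ceil(12.163) = 13 bits


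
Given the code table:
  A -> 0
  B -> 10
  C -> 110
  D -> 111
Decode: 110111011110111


Decoding:
110 -> C
111 -> D
0 -> A
111 -> D
10 -> B
111 -> D


Result: CDADBD


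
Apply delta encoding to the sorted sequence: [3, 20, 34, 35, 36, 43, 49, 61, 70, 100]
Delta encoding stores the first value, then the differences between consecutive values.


First value: 3
Deltas:
  20 - 3 = 17
  34 - 20 = 14
  35 - 34 = 1
  36 - 35 = 1
  43 - 36 = 7
  49 - 43 = 6
  61 - 49 = 12
  70 - 61 = 9
  100 - 70 = 30


Delta encoded: [3, 17, 14, 1, 1, 7, 6, 12, 9, 30]


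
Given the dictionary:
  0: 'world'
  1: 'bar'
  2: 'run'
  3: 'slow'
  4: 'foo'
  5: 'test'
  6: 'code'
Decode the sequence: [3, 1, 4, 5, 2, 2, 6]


Look up each index in the dictionary:
  3 -> 'slow'
  1 -> 'bar'
  4 -> 'foo'
  5 -> 'test'
  2 -> 'run'
  2 -> 'run'
  6 -> 'code'

Decoded: "slow bar foo test run run code"


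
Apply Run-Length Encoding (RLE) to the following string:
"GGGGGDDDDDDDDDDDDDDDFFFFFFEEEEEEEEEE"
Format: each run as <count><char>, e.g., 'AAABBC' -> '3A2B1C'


Scanning runs left to right:
  i=0: run of 'G' x 5 -> '5G'
  i=5: run of 'D' x 15 -> '15D'
  i=20: run of 'F' x 6 -> '6F'
  i=26: run of 'E' x 10 -> '10E'

RLE = 5G15D6F10E


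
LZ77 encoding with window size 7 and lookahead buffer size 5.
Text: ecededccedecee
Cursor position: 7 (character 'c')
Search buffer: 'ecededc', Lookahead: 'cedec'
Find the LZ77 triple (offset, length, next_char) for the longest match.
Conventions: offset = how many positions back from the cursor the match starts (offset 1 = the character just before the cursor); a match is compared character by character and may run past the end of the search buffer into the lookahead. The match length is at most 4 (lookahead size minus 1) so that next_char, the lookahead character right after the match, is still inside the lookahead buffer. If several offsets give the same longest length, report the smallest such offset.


Try each offset into the search buffer:
  offset=1 (pos 6, char 'c'): match length 1
  offset=2 (pos 5, char 'd'): match length 0
  offset=3 (pos 4, char 'e'): match length 0
  offset=4 (pos 3, char 'd'): match length 0
  offset=5 (pos 2, char 'e'): match length 0
  offset=6 (pos 1, char 'c'): match length 4
  offset=7 (pos 0, char 'e'): match length 0
Longest match has length 4 at offset 6.
next_char = character at position 7 + 4 = 11 -> 'c'

Best match: offset=6, length=4 (matching 'cede' starting at position 1)
LZ77 triple: (6, 4, 'c')


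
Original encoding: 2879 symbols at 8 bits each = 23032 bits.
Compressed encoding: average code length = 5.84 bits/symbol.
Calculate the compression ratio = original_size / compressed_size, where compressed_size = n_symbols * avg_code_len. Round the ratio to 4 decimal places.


original_size = n_symbols * orig_bits = 2879 * 8 = 23032 bits
compressed_size = n_symbols * avg_code_len = 2879 * 5.84 = 16813.36 bits
ratio = original_size / compressed_size = 23032 / 16813.36 = 1.3699

Compression ratio = 1.3699


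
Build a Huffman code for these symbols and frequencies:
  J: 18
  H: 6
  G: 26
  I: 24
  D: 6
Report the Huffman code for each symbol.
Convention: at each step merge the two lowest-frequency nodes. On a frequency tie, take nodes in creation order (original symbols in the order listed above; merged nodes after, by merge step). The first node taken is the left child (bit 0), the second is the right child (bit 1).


Huffman tree construction:
Step 1: Merge H(6) + D(6) = 12
Step 2: Merge (H+D)(12) + J(18) = 30
Step 3: Merge I(24) + G(26) = 50
Step 4: Merge ((H+D)+J)(30) + (I+G)(50) = 80
Read each symbol's code off the tree from the root (left child = 0, right child = 1).

Codes:
  J: 01 (length 2)
  H: 000 (length 3)
  G: 11 (length 2)
  I: 10 (length 2)
  D: 001 (length 3)
Average code length: 172/80 = 2.1500 bits/symbol


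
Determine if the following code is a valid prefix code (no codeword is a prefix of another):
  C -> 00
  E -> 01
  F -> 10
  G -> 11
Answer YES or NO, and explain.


Checking each pair (does one codeword prefix another?):
  C='00' vs E='01': no prefix
  C='00' vs F='10': no prefix
  C='00' vs G='11': no prefix
  E='01' vs C='00': no prefix
  E='01' vs F='10': no prefix
  E='01' vs G='11': no prefix
  F='10' vs C='00': no prefix
  F='10' vs E='01': no prefix
  F='10' vs G='11': no prefix
  G='11' vs C='00': no prefix
  G='11' vs E='01': no prefix
  G='11' vs F='10': no prefix
No violation found over all pairs.

YES -- this is a valid prefix code. No codeword is a prefix of any other codeword.


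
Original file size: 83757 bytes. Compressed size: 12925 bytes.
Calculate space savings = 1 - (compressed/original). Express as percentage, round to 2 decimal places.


ratio = compressed/original = 12925/83757 = 0.154315
savings = 1 - ratio = 1 - 0.154315 = 0.845685
as a percentage: 0.845685 * 100 = 84.57%

Space savings = 1 - 12925/83757 = 84.57%


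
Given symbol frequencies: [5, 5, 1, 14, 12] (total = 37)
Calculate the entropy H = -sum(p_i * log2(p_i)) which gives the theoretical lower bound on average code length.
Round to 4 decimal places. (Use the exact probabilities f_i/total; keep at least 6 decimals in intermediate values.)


Per-symbol terms -p_i * log2(p_i) with p_i = f_i/37:
  p = 5/37 = 0.135135: log2(p) = -2.887525, -p*log2(p) = 0.390206
  p = 5/37 = 0.135135: log2(p) = -2.887525, -p*log2(p) = 0.390206
  p = 1/37 = 0.027027: log2(p) = -5.209453, -p*log2(p) = 0.140796
  p = 14/37 = 0.378378: log2(p) = -1.402098, -p*log2(p) = 0.530524
  p = 12/37 = 0.324324: log2(p) = -1.624491, -p*log2(p) = 0.526862
H = 0.390206 + 0.390206 + 0.140796 + 0.530524 + 0.526862 = 1.978594

H = 1.9786 bits/symbol


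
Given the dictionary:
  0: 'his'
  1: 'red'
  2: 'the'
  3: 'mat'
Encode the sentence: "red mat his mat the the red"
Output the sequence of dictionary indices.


Look up each word in the dictionary:
  'red' -> 1
  'mat' -> 3
  'his' -> 0
  'mat' -> 3
  'the' -> 2
  'the' -> 2
  'red' -> 1

Encoded: [1, 3, 0, 3, 2, 2, 1]


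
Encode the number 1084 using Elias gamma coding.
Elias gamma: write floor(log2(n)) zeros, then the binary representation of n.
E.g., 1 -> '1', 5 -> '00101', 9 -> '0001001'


num_bits = floor(log2(1084)) + 1 = 11
leading_zeros = num_bits - 1 = 10
binary(1084) = 10000111100

Elias gamma(1084) = '0000000000' + '10000111100' = 000000000010000111100 (21 bits)


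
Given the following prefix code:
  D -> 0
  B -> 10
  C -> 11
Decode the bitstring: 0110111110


Decoding step by step:
Bits 0 -> D
Bits 11 -> C
Bits 0 -> D
Bits 11 -> C
Bits 11 -> C
Bits 10 -> B


Decoded message: DCDCCB


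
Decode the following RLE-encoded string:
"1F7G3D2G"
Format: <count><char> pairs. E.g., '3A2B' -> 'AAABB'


Expanding each <count><char> pair:
  1F -> 'F'
  7G -> 'GGGGGGG'
  3D -> 'DDD'
  2G -> 'GG'

Decoded = FGGGGGGGDDDGG


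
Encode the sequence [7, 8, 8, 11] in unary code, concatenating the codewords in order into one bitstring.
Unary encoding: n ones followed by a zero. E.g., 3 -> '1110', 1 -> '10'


Encode each number as n ones followed by a terminating 0:
  7 -> 11111110 (8 bits)
  8 -> 111111110 (9 bits)
  8 -> 111111110 (9 bits)
  11 -> 111111111110 (12 bits)
Total length = 8 + 9 + 9 + 12 = 38 bits.

Unary([7, 8, 8, 11]) = 11111110111111110111111110111111111110 (38 bits)


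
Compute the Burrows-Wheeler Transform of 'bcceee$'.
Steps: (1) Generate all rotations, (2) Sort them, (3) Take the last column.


Rotations (sorted):
  0: $bcceee -> last char: e
  1: bcceee$ -> last char: $
  2: cceee$b -> last char: b
  3: ceee$bc -> last char: c
  4: e$bccee -> last char: e
  5: ee$bcce -> last char: e
  6: eee$bcc -> last char: c


BWT = e$bceec


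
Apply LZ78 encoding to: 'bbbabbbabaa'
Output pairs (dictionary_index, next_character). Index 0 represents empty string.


LZ78 encoding steps:
Dictionary: {0: ''}
Step 1: w='' (idx 0), next='b' -> output (0, 'b'), add 'b' as idx 1
Step 2: w='b' (idx 1), next='b' -> output (1, 'b'), add 'bb' as idx 2
Step 3: w='' (idx 0), next='a' -> output (0, 'a'), add 'a' as idx 3
Step 4: w='bb' (idx 2), next='b' -> output (2, 'b'), add 'bbb' as idx 4
Step 5: w='a' (idx 3), next='b' -> output (3, 'b'), add 'ab' as idx 5
Step 6: w='a' (idx 3), next='a' -> output (3, 'a'), add 'aa' as idx 6


Encoded: [(0, 'b'), (1, 'b'), (0, 'a'), (2, 'b'), (3, 'b'), (3, 'a')]


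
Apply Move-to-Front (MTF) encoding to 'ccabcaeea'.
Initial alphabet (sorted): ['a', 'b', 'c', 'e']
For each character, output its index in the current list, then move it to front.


MTF encoding:
'c': index 2 in ['a', 'b', 'c', 'e'] -> ['c', 'a', 'b', 'e']
'c': index 0 in ['c', 'a', 'b', 'e'] -> ['c', 'a', 'b', 'e']
'a': index 1 in ['c', 'a', 'b', 'e'] -> ['a', 'c', 'b', 'e']
'b': index 2 in ['a', 'c', 'b', 'e'] -> ['b', 'a', 'c', 'e']
'c': index 2 in ['b', 'a', 'c', 'e'] -> ['c', 'b', 'a', 'e']
'a': index 2 in ['c', 'b', 'a', 'e'] -> ['a', 'c', 'b', 'e']
'e': index 3 in ['a', 'c', 'b', 'e'] -> ['e', 'a', 'c', 'b']
'e': index 0 in ['e', 'a', 'c', 'b'] -> ['e', 'a', 'c', 'b']
'a': index 1 in ['e', 'a', 'c', 'b'] -> ['a', 'e', 'c', 'b']


Output: [2, 0, 1, 2, 2, 2, 3, 0, 1]


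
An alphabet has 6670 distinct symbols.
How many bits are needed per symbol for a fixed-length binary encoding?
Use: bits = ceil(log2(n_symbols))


log2(6670) = 12.7035
Bracket: 2^12 = 4096 < 6670 <= 2^13 = 8192
So ceil(log2(6670)) = 13

bits = ceil(log2(6670)) = ceil(12.7035) = 13 bits


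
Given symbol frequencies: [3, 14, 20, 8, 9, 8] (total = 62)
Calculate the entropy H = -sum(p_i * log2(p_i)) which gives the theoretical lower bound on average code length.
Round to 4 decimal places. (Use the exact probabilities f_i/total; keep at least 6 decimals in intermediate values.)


Per-symbol terms -p_i * log2(p_i) with p_i = f_i/62:
  p = 3/62 = 0.048387: log2(p) = -4.369234, -p*log2(p) = 0.211415
  p = 14/62 = 0.225806: log2(p) = -2.146841, -p*log2(p) = 0.484771
  p = 20/62 = 0.322581: log2(p) = -1.632268, -p*log2(p) = 0.526538
  p = 8/62 = 0.129032: log2(p) = -2.954196, -p*log2(p) = 0.381187
  p = 9/62 = 0.145161: log2(p) = -2.784271, -p*log2(p) = 0.404168
  p = 8/62 = 0.129032: log2(p) = -2.954196, -p*log2(p) = 0.381187
H = 0.211415 + 0.484771 + 0.526538 + 0.381187 + 0.404168 + 0.381187 = 2.389266

H = 2.3893 bits/symbol


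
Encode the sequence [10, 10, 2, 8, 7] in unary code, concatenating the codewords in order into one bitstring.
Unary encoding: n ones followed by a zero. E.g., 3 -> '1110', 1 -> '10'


Encode each number as n ones followed by a terminating 0:
  10 -> 11111111110 (11 bits)
  10 -> 11111111110 (11 bits)
  2 -> 110 (3 bits)
  8 -> 111111110 (9 bits)
  7 -> 11111110 (8 bits)
Total length = 11 + 11 + 3 + 9 + 8 = 42 bits.

Unary([10, 10, 2, 8, 7]) = 111111111101111111111011011111111011111110 (42 bits)


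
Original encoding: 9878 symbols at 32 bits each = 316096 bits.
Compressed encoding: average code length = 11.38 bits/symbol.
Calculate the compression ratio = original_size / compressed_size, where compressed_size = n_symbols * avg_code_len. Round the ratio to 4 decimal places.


original_size = n_symbols * orig_bits = 9878 * 32 = 316096 bits
compressed_size = n_symbols * avg_code_len = 9878 * 11.38 = 112411.64 bits
ratio = original_size / compressed_size = 316096 / 112411.64 = 2.812

Compression ratio = 2.812


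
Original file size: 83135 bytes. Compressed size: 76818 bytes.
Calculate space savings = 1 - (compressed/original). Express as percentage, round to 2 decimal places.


ratio = compressed/original = 76818/83135 = 0.924015
savings = 1 - ratio = 1 - 0.924015 = 0.075985
as a percentage: 0.075985 * 100 = 7.6%

Space savings = 1 - 76818/83135 = 7.6%


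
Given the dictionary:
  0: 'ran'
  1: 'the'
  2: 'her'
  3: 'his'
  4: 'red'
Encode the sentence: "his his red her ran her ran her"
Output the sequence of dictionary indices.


Look up each word in the dictionary:
  'his' -> 3
  'his' -> 3
  'red' -> 4
  'her' -> 2
  'ran' -> 0
  'her' -> 2
  'ran' -> 0
  'her' -> 2

Encoded: [3, 3, 4, 2, 0, 2, 0, 2]


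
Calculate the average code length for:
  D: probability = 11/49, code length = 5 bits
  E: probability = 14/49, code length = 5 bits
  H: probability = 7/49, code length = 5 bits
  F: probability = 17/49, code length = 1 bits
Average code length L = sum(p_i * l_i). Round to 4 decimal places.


Weighted contributions p_i * l_i:
  D: (11/49) * 5 = 55/49
  E: (14/49) * 5 = 70/49
  H: (7/49) * 5 = 35/49
  F: (17/49) * 1 = 17/49
Sum = (55 + 70 + 35 + 17)/49 = 177/49

L = 177/49 = 3.6122 bits/symbol


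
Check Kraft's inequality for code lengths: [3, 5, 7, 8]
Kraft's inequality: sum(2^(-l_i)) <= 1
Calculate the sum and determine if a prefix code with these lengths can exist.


Sum = 2^(-3) + 2^(-5) + 2^(-7) + 2^(-8)
    = 0.125 + 0.03125 + 0.0078125 + 0.00390625
    = 43/256 = 0.16796875
Since 0.16796875 <= 1, Kraft's inequality IS satisfied.
A prefix code with these lengths CAN exist.

Kraft sum = 0.16796875. Satisfied.


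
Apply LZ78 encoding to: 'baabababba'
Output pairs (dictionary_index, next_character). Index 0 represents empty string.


LZ78 encoding steps:
Dictionary: {0: ''}
Step 1: w='' (idx 0), next='b' -> output (0, 'b'), add 'b' as idx 1
Step 2: w='' (idx 0), next='a' -> output (0, 'a'), add 'a' as idx 2
Step 3: w='a' (idx 2), next='b' -> output (2, 'b'), add 'ab' as idx 3
Step 4: w='ab' (idx 3), next='a' -> output (3, 'a'), add 'aba' as idx 4
Step 5: w='b' (idx 1), next='b' -> output (1, 'b'), add 'bb' as idx 5
Step 6: w='a' (idx 2), end of input -> output (2, '')


Encoded: [(0, 'b'), (0, 'a'), (2, 'b'), (3, 'a'), (1, 'b'), (2, '')]


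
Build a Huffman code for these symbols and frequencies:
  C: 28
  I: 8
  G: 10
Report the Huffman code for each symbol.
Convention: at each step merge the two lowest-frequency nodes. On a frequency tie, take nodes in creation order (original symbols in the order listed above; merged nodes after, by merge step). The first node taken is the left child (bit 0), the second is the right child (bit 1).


Huffman tree construction:
Step 1: Merge I(8) + G(10) = 18
Step 2: Merge (I+G)(18) + C(28) = 46
Read each symbol's code off the tree from the root (left child = 0, right child = 1).

Codes:
  C: 1 (length 1)
  I: 00 (length 2)
  G: 01 (length 2)
Average code length: 64/46 = 1.3913 bits/symbol


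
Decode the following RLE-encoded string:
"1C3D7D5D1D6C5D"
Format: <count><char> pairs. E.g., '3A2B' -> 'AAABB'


Expanding each <count><char> pair:
  1C -> 'C'
  3D -> 'DDD'
  7D -> 'DDDDDDD'
  5D -> 'DDDDD'
  1D -> 'D'
  6C -> 'CCCCCC'
  5D -> 'DDDDD'

Decoded = CDDDDDDDDDDDDDDDDCCCCCCDDDDD


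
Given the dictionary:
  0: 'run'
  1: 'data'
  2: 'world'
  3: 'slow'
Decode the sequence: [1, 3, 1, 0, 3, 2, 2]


Look up each index in the dictionary:
  1 -> 'data'
  3 -> 'slow'
  1 -> 'data'
  0 -> 'run'
  3 -> 'slow'
  2 -> 'world'
  2 -> 'world'

Decoded: "data slow data run slow world world"


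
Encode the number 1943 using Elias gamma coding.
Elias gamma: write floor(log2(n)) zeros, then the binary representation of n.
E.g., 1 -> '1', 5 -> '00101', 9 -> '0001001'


num_bits = floor(log2(1943)) + 1 = 11
leading_zeros = num_bits - 1 = 10
binary(1943) = 11110010111

Elias gamma(1943) = '0000000000' + '11110010111' = 000000000011110010111 (21 bits)


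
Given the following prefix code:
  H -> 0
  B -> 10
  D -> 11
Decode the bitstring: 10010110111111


Decoding step by step:
Bits 10 -> B
Bits 0 -> H
Bits 10 -> B
Bits 11 -> D
Bits 0 -> H
Bits 11 -> D
Bits 11 -> D
Bits 11 -> D


Decoded message: BHBDHDDD


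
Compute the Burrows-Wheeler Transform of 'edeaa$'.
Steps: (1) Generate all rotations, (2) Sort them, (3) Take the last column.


Rotations (sorted):
  0: $edeaa -> last char: a
  1: a$edea -> last char: a
  2: aa$ede -> last char: e
  3: deaa$e -> last char: e
  4: eaa$ed -> last char: d
  5: edeaa$ -> last char: $


BWT = aaeed$


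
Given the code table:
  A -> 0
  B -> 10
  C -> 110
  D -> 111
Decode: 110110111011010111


Decoding:
110 -> C
110 -> C
111 -> D
0 -> A
110 -> C
10 -> B
111 -> D


Result: CCDACBD


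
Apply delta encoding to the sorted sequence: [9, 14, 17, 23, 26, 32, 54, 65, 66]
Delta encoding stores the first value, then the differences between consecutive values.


First value: 9
Deltas:
  14 - 9 = 5
  17 - 14 = 3
  23 - 17 = 6
  26 - 23 = 3
  32 - 26 = 6
  54 - 32 = 22
  65 - 54 = 11
  66 - 65 = 1


Delta encoded: [9, 5, 3, 6, 3, 6, 22, 11, 1]


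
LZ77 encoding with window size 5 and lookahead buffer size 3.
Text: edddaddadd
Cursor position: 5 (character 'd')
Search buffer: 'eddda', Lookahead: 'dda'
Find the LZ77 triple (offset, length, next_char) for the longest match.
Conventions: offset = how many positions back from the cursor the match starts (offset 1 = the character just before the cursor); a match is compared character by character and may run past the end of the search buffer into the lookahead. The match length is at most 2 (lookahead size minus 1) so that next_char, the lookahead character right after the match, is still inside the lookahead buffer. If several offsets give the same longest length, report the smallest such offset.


Try each offset into the search buffer:
  offset=1 (pos 4, char 'a'): match length 0
  offset=2 (pos 3, char 'd'): match length 1
  offset=3 (pos 2, char 'd'): match length 2
  offset=4 (pos 1, char 'd'): match length 2
  offset=5 (pos 0, char 'e'): match length 0
Longest match has length 2, found at offsets 3, 4; take the smallest, offset 3.
next_char = character at position 5 + 2 = 7 -> 'a'

Best match: offset=3, length=2 (matching 'dd' starting at position 2)
LZ77 triple: (3, 2, 'a')


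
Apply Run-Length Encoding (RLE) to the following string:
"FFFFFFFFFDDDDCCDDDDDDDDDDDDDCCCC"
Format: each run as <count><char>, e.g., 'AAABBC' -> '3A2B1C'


Scanning runs left to right:
  i=0: run of 'F' x 9 -> '9F'
  i=9: run of 'D' x 4 -> '4D'
  i=13: run of 'C' x 2 -> '2C'
  i=15: run of 'D' x 13 -> '13D'
  i=28: run of 'C' x 4 -> '4C'

RLE = 9F4D2C13D4C


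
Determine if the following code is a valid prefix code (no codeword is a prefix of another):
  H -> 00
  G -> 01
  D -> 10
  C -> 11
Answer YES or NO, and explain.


Checking each pair (does one codeword prefix another?):
  H='00' vs G='01': no prefix
  H='00' vs D='10': no prefix
  H='00' vs C='11': no prefix
  G='01' vs H='00': no prefix
  G='01' vs D='10': no prefix
  G='01' vs C='11': no prefix
  D='10' vs H='00': no prefix
  D='10' vs G='01': no prefix
  D='10' vs C='11': no prefix
  C='11' vs H='00': no prefix
  C='11' vs G='01': no prefix
  C='11' vs D='10': no prefix
No violation found over all pairs.

YES -- this is a valid prefix code. No codeword is a prefix of any other codeword.


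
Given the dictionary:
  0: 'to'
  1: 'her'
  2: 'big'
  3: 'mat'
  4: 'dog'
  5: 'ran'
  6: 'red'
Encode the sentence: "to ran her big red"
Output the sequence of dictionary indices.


Look up each word in the dictionary:
  'to' -> 0
  'ran' -> 5
  'her' -> 1
  'big' -> 2
  'red' -> 6

Encoded: [0, 5, 1, 2, 6]


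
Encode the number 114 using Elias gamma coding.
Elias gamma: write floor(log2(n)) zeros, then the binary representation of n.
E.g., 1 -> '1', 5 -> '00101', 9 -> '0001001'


num_bits = floor(log2(114)) + 1 = 7
leading_zeros = num_bits - 1 = 6
binary(114) = 1110010

Elias gamma(114) = '000000' + '1110010' = 0000001110010 (13 bits)


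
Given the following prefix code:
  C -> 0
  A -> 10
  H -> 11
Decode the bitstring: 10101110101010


Decoding step by step:
Bits 10 -> A
Bits 10 -> A
Bits 11 -> H
Bits 10 -> A
Bits 10 -> A
Bits 10 -> A
Bits 10 -> A


Decoded message: AAHAAAA


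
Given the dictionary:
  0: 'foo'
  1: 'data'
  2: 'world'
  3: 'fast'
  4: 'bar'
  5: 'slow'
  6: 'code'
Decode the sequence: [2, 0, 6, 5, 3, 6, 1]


Look up each index in the dictionary:
  2 -> 'world'
  0 -> 'foo'
  6 -> 'code'
  5 -> 'slow'
  3 -> 'fast'
  6 -> 'code'
  1 -> 'data'

Decoded: "world foo code slow fast code data"


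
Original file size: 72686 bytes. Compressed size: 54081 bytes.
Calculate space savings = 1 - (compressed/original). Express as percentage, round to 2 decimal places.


ratio = compressed/original = 54081/72686 = 0.744036
savings = 1 - ratio = 1 - 0.744036 = 0.255964
as a percentage: 0.255964 * 100 = 25.6%

Space savings = 1 - 54081/72686 = 25.6%


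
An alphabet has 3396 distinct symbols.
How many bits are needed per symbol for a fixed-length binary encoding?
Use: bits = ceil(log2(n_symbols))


log2(3396) = 11.7296
Bracket: 2^11 = 2048 < 3396 <= 2^12 = 4096
So ceil(log2(3396)) = 12

bits = ceil(log2(3396)) = ceil(11.7296) = 12 bits


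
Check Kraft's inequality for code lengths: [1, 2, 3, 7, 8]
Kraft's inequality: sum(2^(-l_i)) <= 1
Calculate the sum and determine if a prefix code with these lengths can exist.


Sum = 2^(-1) + 2^(-2) + 2^(-3) + 2^(-7) + 2^(-8)
    = 0.5 + 0.25 + 0.125 + 0.0078125 + 0.00390625
    = 227/256 = 0.88671875
Since 0.88671875 <= 1, Kraft's inequality IS satisfied.
A prefix code with these lengths CAN exist.

Kraft sum = 0.88671875. Satisfied.


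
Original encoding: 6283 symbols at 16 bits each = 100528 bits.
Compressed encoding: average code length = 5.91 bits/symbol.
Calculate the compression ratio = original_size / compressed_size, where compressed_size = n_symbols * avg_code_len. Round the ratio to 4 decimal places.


original_size = n_symbols * orig_bits = 6283 * 16 = 100528 bits
compressed_size = n_symbols * avg_code_len = 6283 * 5.91 = 37132.53 bits
ratio = original_size / compressed_size = 100528 / 37132.53 = 2.7073

Compression ratio = 2.7073


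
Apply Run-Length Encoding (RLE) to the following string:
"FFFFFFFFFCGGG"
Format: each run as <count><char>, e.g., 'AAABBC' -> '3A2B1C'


Scanning runs left to right:
  i=0: run of 'F' x 9 -> '9F'
  i=9: run of 'C' x 1 -> '1C'
  i=10: run of 'G' x 3 -> '3G'

RLE = 9F1C3G


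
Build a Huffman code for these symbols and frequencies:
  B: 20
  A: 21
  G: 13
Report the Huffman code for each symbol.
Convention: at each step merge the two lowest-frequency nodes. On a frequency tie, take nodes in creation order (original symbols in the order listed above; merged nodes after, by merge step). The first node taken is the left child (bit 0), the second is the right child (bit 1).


Huffman tree construction:
Step 1: Merge G(13) + B(20) = 33
Step 2: Merge A(21) + (G+B)(33) = 54
Read each symbol's code off the tree from the root (left child = 0, right child = 1).

Codes:
  B: 11 (length 2)
  A: 0 (length 1)
  G: 10 (length 2)
Average code length: 87/54 = 1.6111 bits/symbol


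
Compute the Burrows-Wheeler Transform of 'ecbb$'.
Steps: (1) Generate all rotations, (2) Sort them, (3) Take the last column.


Rotations (sorted):
  0: $ecbb -> last char: b
  1: b$ecb -> last char: b
  2: bb$ec -> last char: c
  3: cbb$e -> last char: e
  4: ecbb$ -> last char: $


BWT = bbce$


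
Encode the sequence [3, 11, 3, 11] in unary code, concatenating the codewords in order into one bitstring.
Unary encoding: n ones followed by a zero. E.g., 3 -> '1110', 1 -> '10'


Encode each number as n ones followed by a terminating 0:
  3 -> 1110 (4 bits)
  11 -> 111111111110 (12 bits)
  3 -> 1110 (4 bits)
  11 -> 111111111110 (12 bits)
Total length = 4 + 12 + 4 + 12 = 32 bits.

Unary([3, 11, 3, 11]) = 11101111111111101110111111111110 (32 bits)


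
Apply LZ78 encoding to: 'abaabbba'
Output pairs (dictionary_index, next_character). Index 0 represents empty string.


LZ78 encoding steps:
Dictionary: {0: ''}
Step 1: w='' (idx 0), next='a' -> output (0, 'a'), add 'a' as idx 1
Step 2: w='' (idx 0), next='b' -> output (0, 'b'), add 'b' as idx 2
Step 3: w='a' (idx 1), next='a' -> output (1, 'a'), add 'aa' as idx 3
Step 4: w='b' (idx 2), next='b' -> output (2, 'b'), add 'bb' as idx 4
Step 5: w='b' (idx 2), next='a' -> output (2, 'a'), add 'ba' as idx 5


Encoded: [(0, 'a'), (0, 'b'), (1, 'a'), (2, 'b'), (2, 'a')]


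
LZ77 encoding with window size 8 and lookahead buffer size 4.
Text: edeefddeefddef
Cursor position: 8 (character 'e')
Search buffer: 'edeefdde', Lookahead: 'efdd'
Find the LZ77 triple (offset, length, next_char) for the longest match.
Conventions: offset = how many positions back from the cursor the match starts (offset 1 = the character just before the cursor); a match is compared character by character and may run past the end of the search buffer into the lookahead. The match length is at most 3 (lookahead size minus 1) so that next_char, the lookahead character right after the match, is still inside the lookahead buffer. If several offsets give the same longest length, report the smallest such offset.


Try each offset into the search buffer:
  offset=1 (pos 7, char 'e'): match length 1
  offset=2 (pos 6, char 'd'): match length 0
  offset=3 (pos 5, char 'd'): match length 0
  offset=4 (pos 4, char 'f'): match length 0
  offset=5 (pos 3, char 'e'): match length 3
  offset=6 (pos 2, char 'e'): match length 1
  offset=7 (pos 1, char 'd'): match length 0
  offset=8 (pos 0, char 'e'): match length 1
Longest match has length 3 at offset 5.
next_char = character at position 8 + 3 = 11 -> 'd'

Best match: offset=5, length=3 (matching 'efd' starting at position 3)
LZ77 triple: (5, 3, 'd')


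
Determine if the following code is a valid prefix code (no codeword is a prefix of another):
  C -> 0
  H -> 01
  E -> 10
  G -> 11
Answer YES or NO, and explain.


Checking each pair (does one codeword prefix another?):
  C='0' vs H='01': prefix -- VIOLATION

NO -- this is NOT a valid prefix code. C (0) is a prefix of H (01).


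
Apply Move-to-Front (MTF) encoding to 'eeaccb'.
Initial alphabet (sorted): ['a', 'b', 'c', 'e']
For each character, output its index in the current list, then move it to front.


MTF encoding:
'e': index 3 in ['a', 'b', 'c', 'e'] -> ['e', 'a', 'b', 'c']
'e': index 0 in ['e', 'a', 'b', 'c'] -> ['e', 'a', 'b', 'c']
'a': index 1 in ['e', 'a', 'b', 'c'] -> ['a', 'e', 'b', 'c']
'c': index 3 in ['a', 'e', 'b', 'c'] -> ['c', 'a', 'e', 'b']
'c': index 0 in ['c', 'a', 'e', 'b'] -> ['c', 'a', 'e', 'b']
'b': index 3 in ['c', 'a', 'e', 'b'] -> ['b', 'c', 'a', 'e']


Output: [3, 0, 1, 3, 0, 3]


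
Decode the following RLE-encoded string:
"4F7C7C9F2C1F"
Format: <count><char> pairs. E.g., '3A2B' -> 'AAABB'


Expanding each <count><char> pair:
  4F -> 'FFFF'
  7C -> 'CCCCCCC'
  7C -> 'CCCCCCC'
  9F -> 'FFFFFFFFF'
  2C -> 'CC'
  1F -> 'F'

Decoded = FFFFCCCCCCCCCCCCCCFFFFFFFFFCCF


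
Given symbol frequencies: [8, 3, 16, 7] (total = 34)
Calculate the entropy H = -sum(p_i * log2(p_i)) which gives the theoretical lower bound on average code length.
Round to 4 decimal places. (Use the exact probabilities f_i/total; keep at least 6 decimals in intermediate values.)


Per-symbol terms -p_i * log2(p_i) with p_i = f_i/34:
  p = 8/34 = 0.235294: log2(p) = -2.087463, -p*log2(p) = 0.491168
  p = 3/34 = 0.088235: log2(p) = -3.502500, -p*log2(p) = 0.309044
  p = 16/34 = 0.470588: log2(p) = -1.087463, -p*log2(p) = 0.511747
  p = 7/34 = 0.205882: log2(p) = -2.280108, -p*log2(p) = 0.469434
H = 0.491168 + 0.309044 + 0.511747 + 0.469434 = 1.781393

H = 1.7814 bits/symbol


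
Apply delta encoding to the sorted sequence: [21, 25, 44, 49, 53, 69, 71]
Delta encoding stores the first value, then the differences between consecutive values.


First value: 21
Deltas:
  25 - 21 = 4
  44 - 25 = 19
  49 - 44 = 5
  53 - 49 = 4
  69 - 53 = 16
  71 - 69 = 2


Delta encoded: [21, 4, 19, 5, 4, 16, 2]


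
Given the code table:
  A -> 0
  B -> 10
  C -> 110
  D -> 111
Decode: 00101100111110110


Decoding:
0 -> A
0 -> A
10 -> B
110 -> C
0 -> A
111 -> D
110 -> C
110 -> C


Result: AABCADCC


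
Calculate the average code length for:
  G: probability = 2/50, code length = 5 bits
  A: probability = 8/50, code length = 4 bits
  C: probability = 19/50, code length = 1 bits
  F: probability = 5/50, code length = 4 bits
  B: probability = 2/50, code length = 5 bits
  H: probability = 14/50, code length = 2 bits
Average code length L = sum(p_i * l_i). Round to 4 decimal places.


Weighted contributions p_i * l_i:
  G: (2/50) * 5 = 10/50
  A: (8/50) * 4 = 32/50
  C: (19/50) * 1 = 19/50
  F: (5/50) * 4 = 20/50
  B: (2/50) * 5 = 10/50
  H: (14/50) * 2 = 28/50
Sum = (10 + 32 + 19 + 20 + 10 + 28)/50 = 119/50

L = 119/50 = 2.3800 bits/symbol


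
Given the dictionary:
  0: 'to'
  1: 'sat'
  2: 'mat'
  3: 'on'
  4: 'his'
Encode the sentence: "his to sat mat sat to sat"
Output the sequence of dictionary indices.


Look up each word in the dictionary:
  'his' -> 4
  'to' -> 0
  'sat' -> 1
  'mat' -> 2
  'sat' -> 1
  'to' -> 0
  'sat' -> 1

Encoded: [4, 0, 1, 2, 1, 0, 1]


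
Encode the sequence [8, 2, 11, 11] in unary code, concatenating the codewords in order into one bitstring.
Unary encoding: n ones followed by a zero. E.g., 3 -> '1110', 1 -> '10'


Encode each number as n ones followed by a terminating 0:
  8 -> 111111110 (9 bits)
  2 -> 110 (3 bits)
  11 -> 111111111110 (12 bits)
  11 -> 111111111110 (12 bits)
Total length = 9 + 3 + 12 + 12 = 36 bits.

Unary([8, 2, 11, 11]) = 111111110110111111111110111111111110 (36 bits)


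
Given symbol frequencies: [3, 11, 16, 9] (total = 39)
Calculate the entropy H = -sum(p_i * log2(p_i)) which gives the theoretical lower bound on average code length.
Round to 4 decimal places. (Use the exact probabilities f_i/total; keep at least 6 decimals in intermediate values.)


Per-symbol terms -p_i * log2(p_i) with p_i = f_i/39:
  p = 3/39 = 0.076923: log2(p) = -3.700440, -p*log2(p) = 0.284649
  p = 11/39 = 0.282051: log2(p) = -1.825971, -p*log2(p) = 0.515017
  p = 16/39 = 0.410256: log2(p) = -1.285402, -p*log2(p) = 0.527345
  p = 9/39 = 0.230769: log2(p) = -2.115477, -p*log2(p) = 0.488187
H = 0.284649 + 0.515017 + 0.527345 + 0.488187 = 1.815198

H = 1.8152 bits/symbol
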